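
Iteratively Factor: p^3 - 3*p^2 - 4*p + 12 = (p - 2)*(p^2 - p - 6) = (p - 2)*(p + 2)*(p - 3)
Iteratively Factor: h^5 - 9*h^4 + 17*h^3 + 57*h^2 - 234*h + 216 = (h + 3)*(h^4 - 12*h^3 + 53*h^2 - 102*h + 72) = (h - 2)*(h + 3)*(h^3 - 10*h^2 + 33*h - 36) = (h - 4)*(h - 2)*(h + 3)*(h^2 - 6*h + 9) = (h - 4)*(h - 3)*(h - 2)*(h + 3)*(h - 3)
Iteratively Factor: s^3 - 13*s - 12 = (s + 1)*(s^2 - s - 12) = (s + 1)*(s + 3)*(s - 4)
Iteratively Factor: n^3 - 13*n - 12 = (n + 3)*(n^2 - 3*n - 4) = (n + 1)*(n + 3)*(n - 4)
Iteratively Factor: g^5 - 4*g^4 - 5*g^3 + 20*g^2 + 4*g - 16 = (g - 1)*(g^4 - 3*g^3 - 8*g^2 + 12*g + 16) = (g - 2)*(g - 1)*(g^3 - g^2 - 10*g - 8) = (g - 2)*(g - 1)*(g + 1)*(g^2 - 2*g - 8) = (g - 2)*(g - 1)*(g + 1)*(g + 2)*(g - 4)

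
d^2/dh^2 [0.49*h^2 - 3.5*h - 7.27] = 0.980000000000000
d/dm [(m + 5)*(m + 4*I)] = 2*m + 5 + 4*I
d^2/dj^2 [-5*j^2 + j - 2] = -10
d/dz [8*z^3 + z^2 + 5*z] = 24*z^2 + 2*z + 5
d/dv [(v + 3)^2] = 2*v + 6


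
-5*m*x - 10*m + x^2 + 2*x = (-5*m + x)*(x + 2)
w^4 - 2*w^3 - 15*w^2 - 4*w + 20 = (w - 5)*(w - 1)*(w + 2)^2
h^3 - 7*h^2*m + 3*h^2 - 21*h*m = h*(h + 3)*(h - 7*m)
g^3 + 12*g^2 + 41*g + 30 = (g + 1)*(g + 5)*(g + 6)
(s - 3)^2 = s^2 - 6*s + 9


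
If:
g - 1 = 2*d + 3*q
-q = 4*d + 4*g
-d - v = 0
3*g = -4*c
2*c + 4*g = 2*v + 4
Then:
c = 57/2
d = 99/2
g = -38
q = -46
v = -99/2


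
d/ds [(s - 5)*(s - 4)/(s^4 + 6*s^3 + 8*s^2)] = (-2*s^4 + 21*s^3 + 28*s^2 - 288*s - 320)/(s^3*(s^4 + 12*s^3 + 52*s^2 + 96*s + 64))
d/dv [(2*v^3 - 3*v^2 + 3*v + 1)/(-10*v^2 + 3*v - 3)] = (-20*v^4 + 12*v^3 + 3*v^2 + 38*v - 12)/(100*v^4 - 60*v^3 + 69*v^2 - 18*v + 9)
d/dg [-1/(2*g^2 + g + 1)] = (4*g + 1)/(2*g^2 + g + 1)^2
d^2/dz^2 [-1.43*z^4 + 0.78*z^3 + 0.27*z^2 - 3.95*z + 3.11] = -17.16*z^2 + 4.68*z + 0.54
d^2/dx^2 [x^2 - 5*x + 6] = 2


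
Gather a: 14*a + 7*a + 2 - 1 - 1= 21*a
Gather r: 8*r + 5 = 8*r + 5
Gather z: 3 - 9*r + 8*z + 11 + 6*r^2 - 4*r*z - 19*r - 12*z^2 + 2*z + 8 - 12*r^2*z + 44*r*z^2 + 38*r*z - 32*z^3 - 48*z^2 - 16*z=6*r^2 - 28*r - 32*z^3 + z^2*(44*r - 60) + z*(-12*r^2 + 34*r - 6) + 22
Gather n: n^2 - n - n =n^2 - 2*n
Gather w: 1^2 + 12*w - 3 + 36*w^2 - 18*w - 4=36*w^2 - 6*w - 6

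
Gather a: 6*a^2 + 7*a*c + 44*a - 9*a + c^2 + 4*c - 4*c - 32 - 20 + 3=6*a^2 + a*(7*c + 35) + c^2 - 49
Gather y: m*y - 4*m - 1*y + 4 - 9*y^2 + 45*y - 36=-4*m - 9*y^2 + y*(m + 44) - 32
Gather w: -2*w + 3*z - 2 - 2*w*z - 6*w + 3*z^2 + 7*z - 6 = w*(-2*z - 8) + 3*z^2 + 10*z - 8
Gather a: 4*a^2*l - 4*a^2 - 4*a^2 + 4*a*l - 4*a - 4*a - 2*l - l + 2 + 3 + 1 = a^2*(4*l - 8) + a*(4*l - 8) - 3*l + 6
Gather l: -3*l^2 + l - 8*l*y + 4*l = -3*l^2 + l*(5 - 8*y)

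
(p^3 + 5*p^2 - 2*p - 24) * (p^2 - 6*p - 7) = p^5 - p^4 - 39*p^3 - 47*p^2 + 158*p + 168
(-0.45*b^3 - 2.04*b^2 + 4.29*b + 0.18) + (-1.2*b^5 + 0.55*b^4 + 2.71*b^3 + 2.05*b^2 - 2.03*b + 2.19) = -1.2*b^5 + 0.55*b^4 + 2.26*b^3 + 0.00999999999999979*b^2 + 2.26*b + 2.37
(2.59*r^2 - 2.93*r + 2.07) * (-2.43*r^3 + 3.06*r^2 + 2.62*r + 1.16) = -6.2937*r^5 + 15.0453*r^4 - 7.2101*r^3 + 1.662*r^2 + 2.0246*r + 2.4012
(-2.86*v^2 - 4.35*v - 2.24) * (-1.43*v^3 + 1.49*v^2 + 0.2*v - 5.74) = 4.0898*v^5 + 1.9591*v^4 - 3.8503*v^3 + 12.2088*v^2 + 24.521*v + 12.8576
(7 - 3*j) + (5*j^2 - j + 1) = 5*j^2 - 4*j + 8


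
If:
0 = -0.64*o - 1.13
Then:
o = -1.77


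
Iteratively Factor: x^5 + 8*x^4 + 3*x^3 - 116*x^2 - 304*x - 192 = (x - 4)*(x^4 + 12*x^3 + 51*x^2 + 88*x + 48) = (x - 4)*(x + 1)*(x^3 + 11*x^2 + 40*x + 48) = (x - 4)*(x + 1)*(x + 3)*(x^2 + 8*x + 16) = (x - 4)*(x + 1)*(x + 3)*(x + 4)*(x + 4)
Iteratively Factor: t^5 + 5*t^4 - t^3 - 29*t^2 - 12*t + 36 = (t + 3)*(t^4 + 2*t^3 - 7*t^2 - 8*t + 12) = (t - 2)*(t + 3)*(t^3 + 4*t^2 + t - 6) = (t - 2)*(t + 2)*(t + 3)*(t^2 + 2*t - 3) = (t - 2)*(t - 1)*(t + 2)*(t + 3)*(t + 3)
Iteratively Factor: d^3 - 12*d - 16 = (d + 2)*(d^2 - 2*d - 8) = (d - 4)*(d + 2)*(d + 2)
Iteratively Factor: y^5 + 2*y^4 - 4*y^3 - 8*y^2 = (y)*(y^4 + 2*y^3 - 4*y^2 - 8*y) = y^2*(y^3 + 2*y^2 - 4*y - 8) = y^2*(y + 2)*(y^2 - 4) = y^2*(y - 2)*(y + 2)*(y + 2)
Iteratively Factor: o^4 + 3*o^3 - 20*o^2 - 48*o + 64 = (o + 4)*(o^3 - o^2 - 16*o + 16) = (o - 4)*(o + 4)*(o^2 + 3*o - 4) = (o - 4)*(o + 4)^2*(o - 1)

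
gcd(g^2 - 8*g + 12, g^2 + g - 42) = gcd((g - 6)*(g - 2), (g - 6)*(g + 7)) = g - 6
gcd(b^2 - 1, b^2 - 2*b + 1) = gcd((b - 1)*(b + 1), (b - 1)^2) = b - 1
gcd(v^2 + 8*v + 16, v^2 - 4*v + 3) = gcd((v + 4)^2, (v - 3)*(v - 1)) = 1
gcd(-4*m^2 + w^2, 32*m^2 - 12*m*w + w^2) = 1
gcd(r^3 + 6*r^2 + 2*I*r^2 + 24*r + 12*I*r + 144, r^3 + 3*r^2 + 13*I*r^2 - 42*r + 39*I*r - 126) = r + 6*I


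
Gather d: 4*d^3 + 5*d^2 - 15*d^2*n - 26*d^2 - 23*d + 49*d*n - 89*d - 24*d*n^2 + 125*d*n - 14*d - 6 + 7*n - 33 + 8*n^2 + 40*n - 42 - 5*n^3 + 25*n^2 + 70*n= 4*d^3 + d^2*(-15*n - 21) + d*(-24*n^2 + 174*n - 126) - 5*n^3 + 33*n^2 + 117*n - 81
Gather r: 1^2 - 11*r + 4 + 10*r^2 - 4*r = 10*r^2 - 15*r + 5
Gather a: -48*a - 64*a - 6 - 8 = -112*a - 14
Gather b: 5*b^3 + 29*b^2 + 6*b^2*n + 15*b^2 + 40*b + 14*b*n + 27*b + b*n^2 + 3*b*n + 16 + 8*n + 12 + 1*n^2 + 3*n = 5*b^3 + b^2*(6*n + 44) + b*(n^2 + 17*n + 67) + n^2 + 11*n + 28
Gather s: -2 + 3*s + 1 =3*s - 1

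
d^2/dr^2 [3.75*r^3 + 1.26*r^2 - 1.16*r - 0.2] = 22.5*r + 2.52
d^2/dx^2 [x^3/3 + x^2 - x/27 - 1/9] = 2*x + 2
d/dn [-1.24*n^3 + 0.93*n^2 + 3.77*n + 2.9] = -3.72*n^2 + 1.86*n + 3.77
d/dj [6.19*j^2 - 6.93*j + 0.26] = 12.38*j - 6.93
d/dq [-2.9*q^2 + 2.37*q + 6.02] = 2.37 - 5.8*q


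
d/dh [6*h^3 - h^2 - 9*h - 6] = 18*h^2 - 2*h - 9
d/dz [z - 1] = 1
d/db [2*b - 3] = 2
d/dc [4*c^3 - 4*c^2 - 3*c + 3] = 12*c^2 - 8*c - 3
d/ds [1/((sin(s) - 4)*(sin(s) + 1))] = (3 - 2*sin(s))*cos(s)/((sin(s) - 4)^2*(sin(s) + 1)^2)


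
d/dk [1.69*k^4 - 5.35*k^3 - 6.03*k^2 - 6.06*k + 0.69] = 6.76*k^3 - 16.05*k^2 - 12.06*k - 6.06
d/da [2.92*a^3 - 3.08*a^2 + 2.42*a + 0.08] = 8.76*a^2 - 6.16*a + 2.42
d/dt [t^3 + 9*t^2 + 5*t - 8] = 3*t^2 + 18*t + 5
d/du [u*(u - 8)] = 2*u - 8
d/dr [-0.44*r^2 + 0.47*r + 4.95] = 0.47 - 0.88*r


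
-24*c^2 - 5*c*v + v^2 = (-8*c + v)*(3*c + v)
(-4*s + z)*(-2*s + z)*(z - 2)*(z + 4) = 8*s^2*z^2 + 16*s^2*z - 64*s^2 - 6*s*z^3 - 12*s*z^2 + 48*s*z + z^4 + 2*z^3 - 8*z^2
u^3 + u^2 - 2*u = u*(u - 1)*(u + 2)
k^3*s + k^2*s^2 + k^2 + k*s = k*(k + s)*(k*s + 1)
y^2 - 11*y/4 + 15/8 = (y - 3/2)*(y - 5/4)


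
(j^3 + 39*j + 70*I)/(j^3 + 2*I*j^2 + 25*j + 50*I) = (j - 7*I)/(j - 5*I)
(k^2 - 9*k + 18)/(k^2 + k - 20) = (k^2 - 9*k + 18)/(k^2 + k - 20)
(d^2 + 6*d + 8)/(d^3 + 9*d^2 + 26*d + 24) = 1/(d + 3)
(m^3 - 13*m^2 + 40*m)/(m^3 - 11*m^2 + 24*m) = (m - 5)/(m - 3)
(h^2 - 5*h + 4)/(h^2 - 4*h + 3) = (h - 4)/(h - 3)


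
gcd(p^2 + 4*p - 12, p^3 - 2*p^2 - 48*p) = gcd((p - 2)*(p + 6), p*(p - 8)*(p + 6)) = p + 6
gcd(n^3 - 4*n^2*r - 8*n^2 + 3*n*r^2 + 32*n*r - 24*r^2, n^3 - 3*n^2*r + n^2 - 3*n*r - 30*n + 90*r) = -n + 3*r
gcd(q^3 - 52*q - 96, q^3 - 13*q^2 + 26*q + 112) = q^2 - 6*q - 16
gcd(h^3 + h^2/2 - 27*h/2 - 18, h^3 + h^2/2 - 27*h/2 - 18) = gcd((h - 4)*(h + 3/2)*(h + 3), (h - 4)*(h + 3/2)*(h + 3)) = h^3 + h^2/2 - 27*h/2 - 18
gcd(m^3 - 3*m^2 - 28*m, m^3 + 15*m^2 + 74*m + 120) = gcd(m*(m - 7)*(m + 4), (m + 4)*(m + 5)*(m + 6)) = m + 4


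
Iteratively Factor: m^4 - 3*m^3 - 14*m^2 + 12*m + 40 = (m + 2)*(m^3 - 5*m^2 - 4*m + 20) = (m - 2)*(m + 2)*(m^2 - 3*m - 10) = (m - 5)*(m - 2)*(m + 2)*(m + 2)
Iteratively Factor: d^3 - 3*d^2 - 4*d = (d - 4)*(d^2 + d) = d*(d - 4)*(d + 1)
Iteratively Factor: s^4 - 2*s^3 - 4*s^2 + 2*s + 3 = (s + 1)*(s^3 - 3*s^2 - s + 3) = (s - 3)*(s + 1)*(s^2 - 1) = (s - 3)*(s - 1)*(s + 1)*(s + 1)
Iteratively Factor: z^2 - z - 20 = (z + 4)*(z - 5)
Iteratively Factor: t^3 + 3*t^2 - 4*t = (t)*(t^2 + 3*t - 4) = t*(t - 1)*(t + 4)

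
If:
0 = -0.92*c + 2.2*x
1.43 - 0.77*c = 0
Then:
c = 1.86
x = 0.78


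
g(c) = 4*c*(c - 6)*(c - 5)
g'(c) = 4*c*(c - 6) + 4*c*(c - 5) + 4*(c - 6)*(c - 5) = 12*c^2 - 88*c + 120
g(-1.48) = -286.94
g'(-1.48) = 276.52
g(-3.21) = -970.89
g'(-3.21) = 526.13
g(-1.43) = -273.27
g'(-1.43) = 270.38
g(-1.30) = -239.15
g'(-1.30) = 254.68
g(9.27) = 517.74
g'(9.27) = 335.43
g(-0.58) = -85.18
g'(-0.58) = 175.08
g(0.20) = 22.27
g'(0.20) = 102.88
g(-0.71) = -108.81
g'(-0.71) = 188.53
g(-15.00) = -25200.00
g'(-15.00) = 4140.00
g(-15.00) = -25200.00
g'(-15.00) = 4140.00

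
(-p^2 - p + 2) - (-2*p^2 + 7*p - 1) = p^2 - 8*p + 3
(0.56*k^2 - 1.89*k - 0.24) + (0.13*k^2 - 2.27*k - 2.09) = 0.69*k^2 - 4.16*k - 2.33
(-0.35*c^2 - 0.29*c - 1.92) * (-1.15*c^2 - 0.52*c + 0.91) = 0.4025*c^4 + 0.5155*c^3 + 2.0403*c^2 + 0.7345*c - 1.7472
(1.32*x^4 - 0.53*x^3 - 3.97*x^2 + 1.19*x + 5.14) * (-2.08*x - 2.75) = -2.7456*x^5 - 2.5276*x^4 + 9.7151*x^3 + 8.4423*x^2 - 13.9637*x - 14.135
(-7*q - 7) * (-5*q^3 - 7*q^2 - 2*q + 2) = 35*q^4 + 84*q^3 + 63*q^2 - 14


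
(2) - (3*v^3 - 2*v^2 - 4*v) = -3*v^3 + 2*v^2 + 4*v + 2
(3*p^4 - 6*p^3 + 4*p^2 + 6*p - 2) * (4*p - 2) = 12*p^5 - 30*p^4 + 28*p^3 + 16*p^2 - 20*p + 4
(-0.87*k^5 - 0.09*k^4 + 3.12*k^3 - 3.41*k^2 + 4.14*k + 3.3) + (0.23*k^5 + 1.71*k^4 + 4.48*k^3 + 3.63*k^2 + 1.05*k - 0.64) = -0.64*k^5 + 1.62*k^4 + 7.6*k^3 + 0.22*k^2 + 5.19*k + 2.66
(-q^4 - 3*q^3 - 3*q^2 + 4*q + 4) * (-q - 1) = q^5 + 4*q^4 + 6*q^3 - q^2 - 8*q - 4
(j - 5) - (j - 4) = -1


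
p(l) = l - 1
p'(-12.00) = 1.00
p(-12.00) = -13.00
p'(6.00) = 1.00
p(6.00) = 5.00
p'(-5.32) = 1.00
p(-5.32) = -6.32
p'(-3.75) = 1.00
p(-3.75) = -4.75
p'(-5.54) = 1.00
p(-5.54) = -6.54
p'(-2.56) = 1.00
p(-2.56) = -3.56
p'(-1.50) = 1.00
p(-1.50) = -2.50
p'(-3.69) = 1.00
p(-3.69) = -4.69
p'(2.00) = 1.00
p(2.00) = 1.00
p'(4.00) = 1.00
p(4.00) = 3.00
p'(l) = 1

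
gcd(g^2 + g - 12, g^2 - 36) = 1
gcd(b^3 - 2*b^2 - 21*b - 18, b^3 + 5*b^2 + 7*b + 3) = b^2 + 4*b + 3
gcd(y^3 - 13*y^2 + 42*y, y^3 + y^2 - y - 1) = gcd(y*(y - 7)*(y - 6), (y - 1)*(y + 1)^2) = 1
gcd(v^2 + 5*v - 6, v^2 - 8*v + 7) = v - 1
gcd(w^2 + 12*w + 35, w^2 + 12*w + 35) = w^2 + 12*w + 35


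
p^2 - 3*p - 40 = (p - 8)*(p + 5)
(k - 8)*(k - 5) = k^2 - 13*k + 40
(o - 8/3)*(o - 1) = o^2 - 11*o/3 + 8/3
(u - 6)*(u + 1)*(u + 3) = u^3 - 2*u^2 - 21*u - 18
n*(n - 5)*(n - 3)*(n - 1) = n^4 - 9*n^3 + 23*n^2 - 15*n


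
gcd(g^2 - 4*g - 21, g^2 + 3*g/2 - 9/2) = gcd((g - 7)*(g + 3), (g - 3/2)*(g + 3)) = g + 3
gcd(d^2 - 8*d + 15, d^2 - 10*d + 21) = d - 3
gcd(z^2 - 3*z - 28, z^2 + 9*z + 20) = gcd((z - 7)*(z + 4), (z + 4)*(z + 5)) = z + 4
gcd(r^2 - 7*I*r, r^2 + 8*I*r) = r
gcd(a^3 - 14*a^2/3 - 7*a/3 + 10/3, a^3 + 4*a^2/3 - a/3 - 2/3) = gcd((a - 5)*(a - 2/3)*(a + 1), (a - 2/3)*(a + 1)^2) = a^2 + a/3 - 2/3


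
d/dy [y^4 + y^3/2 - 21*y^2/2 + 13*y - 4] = 4*y^3 + 3*y^2/2 - 21*y + 13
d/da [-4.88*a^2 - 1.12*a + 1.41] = -9.76*a - 1.12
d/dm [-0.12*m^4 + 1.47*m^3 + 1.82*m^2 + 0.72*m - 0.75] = -0.48*m^3 + 4.41*m^2 + 3.64*m + 0.72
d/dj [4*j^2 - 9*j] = 8*j - 9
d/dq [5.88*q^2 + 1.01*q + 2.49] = 11.76*q + 1.01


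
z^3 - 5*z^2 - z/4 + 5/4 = (z - 5)*(z - 1/2)*(z + 1/2)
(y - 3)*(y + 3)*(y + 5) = y^3 + 5*y^2 - 9*y - 45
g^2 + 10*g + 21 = (g + 3)*(g + 7)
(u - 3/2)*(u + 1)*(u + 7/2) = u^3 + 3*u^2 - 13*u/4 - 21/4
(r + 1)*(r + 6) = r^2 + 7*r + 6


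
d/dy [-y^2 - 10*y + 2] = -2*y - 10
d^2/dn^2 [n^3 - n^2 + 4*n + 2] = 6*n - 2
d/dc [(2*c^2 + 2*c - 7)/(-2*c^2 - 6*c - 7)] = 8*(-c^2 - 7*c - 7)/(4*c^4 + 24*c^3 + 64*c^2 + 84*c + 49)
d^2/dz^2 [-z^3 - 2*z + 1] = -6*z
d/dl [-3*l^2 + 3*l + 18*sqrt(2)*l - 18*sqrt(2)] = -6*l + 3 + 18*sqrt(2)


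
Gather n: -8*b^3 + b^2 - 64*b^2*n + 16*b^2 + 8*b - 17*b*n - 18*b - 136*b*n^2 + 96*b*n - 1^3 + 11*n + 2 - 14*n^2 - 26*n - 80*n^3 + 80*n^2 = -8*b^3 + 17*b^2 - 10*b - 80*n^3 + n^2*(66 - 136*b) + n*(-64*b^2 + 79*b - 15) + 1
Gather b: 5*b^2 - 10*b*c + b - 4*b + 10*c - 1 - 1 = 5*b^2 + b*(-10*c - 3) + 10*c - 2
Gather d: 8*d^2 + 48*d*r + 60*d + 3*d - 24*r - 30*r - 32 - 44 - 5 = 8*d^2 + d*(48*r + 63) - 54*r - 81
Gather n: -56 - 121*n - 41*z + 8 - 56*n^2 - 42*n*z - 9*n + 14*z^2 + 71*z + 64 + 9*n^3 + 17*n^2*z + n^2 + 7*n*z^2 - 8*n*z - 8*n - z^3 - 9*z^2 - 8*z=9*n^3 + n^2*(17*z - 55) + n*(7*z^2 - 50*z - 138) - z^3 + 5*z^2 + 22*z + 16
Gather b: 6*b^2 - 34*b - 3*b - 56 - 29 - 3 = 6*b^2 - 37*b - 88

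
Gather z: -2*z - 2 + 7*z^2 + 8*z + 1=7*z^2 + 6*z - 1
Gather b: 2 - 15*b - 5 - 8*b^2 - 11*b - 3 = -8*b^2 - 26*b - 6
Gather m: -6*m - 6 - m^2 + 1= -m^2 - 6*m - 5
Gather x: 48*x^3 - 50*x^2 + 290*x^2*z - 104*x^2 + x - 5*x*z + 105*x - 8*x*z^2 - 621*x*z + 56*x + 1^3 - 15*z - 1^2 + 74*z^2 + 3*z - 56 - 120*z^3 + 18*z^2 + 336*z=48*x^3 + x^2*(290*z - 154) + x*(-8*z^2 - 626*z + 162) - 120*z^3 + 92*z^2 + 324*z - 56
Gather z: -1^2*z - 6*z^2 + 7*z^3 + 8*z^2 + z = 7*z^3 + 2*z^2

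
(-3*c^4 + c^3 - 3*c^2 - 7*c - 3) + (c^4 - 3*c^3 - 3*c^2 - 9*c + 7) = -2*c^4 - 2*c^3 - 6*c^2 - 16*c + 4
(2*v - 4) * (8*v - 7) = 16*v^2 - 46*v + 28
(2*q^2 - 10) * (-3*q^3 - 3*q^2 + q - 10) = -6*q^5 - 6*q^4 + 32*q^3 + 10*q^2 - 10*q + 100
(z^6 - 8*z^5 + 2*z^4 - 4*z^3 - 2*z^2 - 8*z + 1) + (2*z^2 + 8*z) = z^6 - 8*z^5 + 2*z^4 - 4*z^3 + 1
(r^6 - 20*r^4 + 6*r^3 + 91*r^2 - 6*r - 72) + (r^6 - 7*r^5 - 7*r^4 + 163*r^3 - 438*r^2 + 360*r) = 2*r^6 - 7*r^5 - 27*r^4 + 169*r^3 - 347*r^2 + 354*r - 72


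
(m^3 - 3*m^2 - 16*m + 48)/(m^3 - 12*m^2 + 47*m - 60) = (m + 4)/(m - 5)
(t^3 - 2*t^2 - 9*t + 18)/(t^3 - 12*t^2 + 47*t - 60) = (t^2 + t - 6)/(t^2 - 9*t + 20)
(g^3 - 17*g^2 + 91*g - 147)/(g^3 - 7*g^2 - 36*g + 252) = (g^2 - 10*g + 21)/(g^2 - 36)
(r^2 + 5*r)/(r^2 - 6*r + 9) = r*(r + 5)/(r^2 - 6*r + 9)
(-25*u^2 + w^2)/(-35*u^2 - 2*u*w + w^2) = (5*u - w)/(7*u - w)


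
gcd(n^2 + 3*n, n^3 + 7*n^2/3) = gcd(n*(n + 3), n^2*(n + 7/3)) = n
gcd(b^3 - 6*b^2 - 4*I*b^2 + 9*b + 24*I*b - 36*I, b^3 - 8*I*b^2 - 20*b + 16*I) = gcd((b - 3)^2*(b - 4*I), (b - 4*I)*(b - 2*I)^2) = b - 4*I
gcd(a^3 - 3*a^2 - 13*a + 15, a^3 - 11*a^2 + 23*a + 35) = a - 5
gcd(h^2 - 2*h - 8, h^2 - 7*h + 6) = 1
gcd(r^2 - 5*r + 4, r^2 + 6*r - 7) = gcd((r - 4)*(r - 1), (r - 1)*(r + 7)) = r - 1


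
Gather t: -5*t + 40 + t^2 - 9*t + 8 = t^2 - 14*t + 48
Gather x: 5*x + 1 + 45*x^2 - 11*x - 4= 45*x^2 - 6*x - 3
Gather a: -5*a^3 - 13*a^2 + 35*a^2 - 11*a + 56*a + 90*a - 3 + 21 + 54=-5*a^3 + 22*a^2 + 135*a + 72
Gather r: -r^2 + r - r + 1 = 1 - r^2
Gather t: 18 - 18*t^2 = 18 - 18*t^2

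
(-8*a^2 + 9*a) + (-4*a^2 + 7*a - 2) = -12*a^2 + 16*a - 2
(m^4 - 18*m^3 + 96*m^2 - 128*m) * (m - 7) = m^5 - 25*m^4 + 222*m^3 - 800*m^2 + 896*m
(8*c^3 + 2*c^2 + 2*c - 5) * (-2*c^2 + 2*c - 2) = -16*c^5 + 12*c^4 - 16*c^3 + 10*c^2 - 14*c + 10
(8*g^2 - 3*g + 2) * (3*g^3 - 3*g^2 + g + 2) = 24*g^5 - 33*g^4 + 23*g^3 + 7*g^2 - 4*g + 4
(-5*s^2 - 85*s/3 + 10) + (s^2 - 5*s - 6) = -4*s^2 - 100*s/3 + 4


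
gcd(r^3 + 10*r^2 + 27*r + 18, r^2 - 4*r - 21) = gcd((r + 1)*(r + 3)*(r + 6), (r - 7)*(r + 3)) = r + 3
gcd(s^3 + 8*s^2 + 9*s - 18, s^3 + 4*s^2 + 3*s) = s + 3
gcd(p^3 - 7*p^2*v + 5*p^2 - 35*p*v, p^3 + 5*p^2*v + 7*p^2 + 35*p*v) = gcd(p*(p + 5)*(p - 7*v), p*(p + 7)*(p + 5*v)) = p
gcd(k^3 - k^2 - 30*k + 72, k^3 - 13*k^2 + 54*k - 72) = k^2 - 7*k + 12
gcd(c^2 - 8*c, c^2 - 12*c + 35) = 1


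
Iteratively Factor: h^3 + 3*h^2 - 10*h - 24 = (h + 4)*(h^2 - h - 6) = (h - 3)*(h + 4)*(h + 2)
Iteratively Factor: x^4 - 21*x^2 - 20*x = (x - 5)*(x^3 + 5*x^2 + 4*x) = (x - 5)*(x + 1)*(x^2 + 4*x) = x*(x - 5)*(x + 1)*(x + 4)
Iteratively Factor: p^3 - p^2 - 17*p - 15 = (p - 5)*(p^2 + 4*p + 3) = (p - 5)*(p + 1)*(p + 3)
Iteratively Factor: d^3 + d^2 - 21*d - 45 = (d - 5)*(d^2 + 6*d + 9) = (d - 5)*(d + 3)*(d + 3)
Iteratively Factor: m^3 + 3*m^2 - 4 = (m - 1)*(m^2 + 4*m + 4) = (m - 1)*(m + 2)*(m + 2)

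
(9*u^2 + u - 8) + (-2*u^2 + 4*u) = 7*u^2 + 5*u - 8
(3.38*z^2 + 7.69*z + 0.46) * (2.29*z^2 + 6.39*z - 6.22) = 7.7402*z^4 + 39.2083*z^3 + 29.1689*z^2 - 44.8924*z - 2.8612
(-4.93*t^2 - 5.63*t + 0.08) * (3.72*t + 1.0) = -18.3396*t^3 - 25.8736*t^2 - 5.3324*t + 0.08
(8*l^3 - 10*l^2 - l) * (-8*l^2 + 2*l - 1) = -64*l^5 + 96*l^4 - 20*l^3 + 8*l^2 + l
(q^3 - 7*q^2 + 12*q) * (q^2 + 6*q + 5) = q^5 - q^4 - 25*q^3 + 37*q^2 + 60*q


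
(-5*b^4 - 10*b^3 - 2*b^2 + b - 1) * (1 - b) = 5*b^5 + 5*b^4 - 8*b^3 - 3*b^2 + 2*b - 1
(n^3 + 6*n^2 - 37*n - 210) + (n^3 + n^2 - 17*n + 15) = 2*n^3 + 7*n^2 - 54*n - 195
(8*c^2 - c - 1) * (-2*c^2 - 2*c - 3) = -16*c^4 - 14*c^3 - 20*c^2 + 5*c + 3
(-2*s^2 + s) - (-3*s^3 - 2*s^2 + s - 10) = 3*s^3 + 10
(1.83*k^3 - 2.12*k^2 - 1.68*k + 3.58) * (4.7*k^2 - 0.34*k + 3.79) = 8.601*k^5 - 10.5862*k^4 - 0.239499999999999*k^3 + 9.3624*k^2 - 7.5844*k + 13.5682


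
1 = 1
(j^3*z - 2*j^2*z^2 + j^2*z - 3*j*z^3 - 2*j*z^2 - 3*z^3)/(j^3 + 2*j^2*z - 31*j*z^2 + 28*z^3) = z*(j^3 - 2*j^2*z + j^2 - 3*j*z^2 - 2*j*z - 3*z^2)/(j^3 + 2*j^2*z - 31*j*z^2 + 28*z^3)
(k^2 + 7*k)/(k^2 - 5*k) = (k + 7)/(k - 5)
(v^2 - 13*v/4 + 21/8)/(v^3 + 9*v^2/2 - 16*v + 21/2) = (v - 7/4)/(v^2 + 6*v - 7)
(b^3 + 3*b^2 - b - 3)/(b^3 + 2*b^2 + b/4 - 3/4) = 4*(b^2 + 2*b - 3)/(4*b^2 + 4*b - 3)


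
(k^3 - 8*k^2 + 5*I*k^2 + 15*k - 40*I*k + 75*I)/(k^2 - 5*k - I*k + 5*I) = (k^2 + k*(-3 + 5*I) - 15*I)/(k - I)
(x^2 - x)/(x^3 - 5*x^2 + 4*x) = 1/(x - 4)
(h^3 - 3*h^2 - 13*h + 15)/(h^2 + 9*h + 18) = (h^2 - 6*h + 5)/(h + 6)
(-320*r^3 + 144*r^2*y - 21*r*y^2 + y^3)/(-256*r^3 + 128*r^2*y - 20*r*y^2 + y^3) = (-5*r + y)/(-4*r + y)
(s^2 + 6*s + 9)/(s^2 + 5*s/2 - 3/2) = 2*(s + 3)/(2*s - 1)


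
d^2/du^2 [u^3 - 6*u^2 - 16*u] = 6*u - 12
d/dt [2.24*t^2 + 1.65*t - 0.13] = 4.48*t + 1.65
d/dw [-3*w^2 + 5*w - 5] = 5 - 6*w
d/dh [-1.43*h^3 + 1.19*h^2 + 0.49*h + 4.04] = -4.29*h^2 + 2.38*h + 0.49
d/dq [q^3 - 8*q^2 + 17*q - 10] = 3*q^2 - 16*q + 17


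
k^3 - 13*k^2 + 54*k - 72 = (k - 6)*(k - 4)*(k - 3)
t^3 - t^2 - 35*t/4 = t*(t - 7/2)*(t + 5/2)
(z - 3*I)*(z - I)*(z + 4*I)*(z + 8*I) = z^4 + 8*I*z^3 + 13*z^2 + 92*I*z + 96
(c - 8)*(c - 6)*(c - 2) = c^3 - 16*c^2 + 76*c - 96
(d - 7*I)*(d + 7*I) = d^2 + 49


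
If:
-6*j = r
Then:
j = -r/6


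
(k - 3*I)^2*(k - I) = k^3 - 7*I*k^2 - 15*k + 9*I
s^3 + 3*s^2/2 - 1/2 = (s - 1/2)*(s + 1)^2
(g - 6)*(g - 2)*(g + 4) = g^3 - 4*g^2 - 20*g + 48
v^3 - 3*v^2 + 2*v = v*(v - 2)*(v - 1)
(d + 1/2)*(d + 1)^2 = d^3 + 5*d^2/2 + 2*d + 1/2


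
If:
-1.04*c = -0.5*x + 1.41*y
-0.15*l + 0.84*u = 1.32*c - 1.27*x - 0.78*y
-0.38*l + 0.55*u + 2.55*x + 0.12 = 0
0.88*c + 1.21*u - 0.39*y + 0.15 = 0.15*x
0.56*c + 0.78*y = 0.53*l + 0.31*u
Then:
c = -0.06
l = 0.03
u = -0.08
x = -0.03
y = 0.03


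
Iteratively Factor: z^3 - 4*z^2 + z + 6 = (z + 1)*(z^2 - 5*z + 6) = (z - 3)*(z + 1)*(z - 2)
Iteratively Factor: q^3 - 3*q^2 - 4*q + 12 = (q + 2)*(q^2 - 5*q + 6) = (q - 2)*(q + 2)*(q - 3)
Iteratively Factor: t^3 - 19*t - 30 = (t - 5)*(t^2 + 5*t + 6) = (t - 5)*(t + 2)*(t + 3)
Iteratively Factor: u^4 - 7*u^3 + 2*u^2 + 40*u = (u)*(u^3 - 7*u^2 + 2*u + 40) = u*(u - 4)*(u^2 - 3*u - 10) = u*(u - 4)*(u + 2)*(u - 5)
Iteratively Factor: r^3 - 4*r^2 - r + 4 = (r - 1)*(r^2 - 3*r - 4) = (r - 1)*(r + 1)*(r - 4)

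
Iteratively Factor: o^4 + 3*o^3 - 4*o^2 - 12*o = (o + 2)*(o^3 + o^2 - 6*o) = (o - 2)*(o + 2)*(o^2 + 3*o) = o*(o - 2)*(o + 2)*(o + 3)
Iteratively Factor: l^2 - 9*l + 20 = (l - 5)*(l - 4)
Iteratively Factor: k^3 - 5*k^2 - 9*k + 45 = (k - 3)*(k^2 - 2*k - 15) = (k - 3)*(k + 3)*(k - 5)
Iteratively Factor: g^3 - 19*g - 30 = (g + 2)*(g^2 - 2*g - 15) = (g + 2)*(g + 3)*(g - 5)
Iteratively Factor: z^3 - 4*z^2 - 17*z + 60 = (z + 4)*(z^2 - 8*z + 15) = (z - 5)*(z + 4)*(z - 3)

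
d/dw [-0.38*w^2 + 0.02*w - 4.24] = 0.02 - 0.76*w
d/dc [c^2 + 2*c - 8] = 2*c + 2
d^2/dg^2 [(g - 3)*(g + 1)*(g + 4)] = 6*g + 4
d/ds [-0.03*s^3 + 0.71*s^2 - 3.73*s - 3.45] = -0.09*s^2 + 1.42*s - 3.73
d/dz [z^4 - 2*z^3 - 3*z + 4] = 4*z^3 - 6*z^2 - 3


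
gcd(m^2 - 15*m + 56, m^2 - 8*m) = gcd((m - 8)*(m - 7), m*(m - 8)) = m - 8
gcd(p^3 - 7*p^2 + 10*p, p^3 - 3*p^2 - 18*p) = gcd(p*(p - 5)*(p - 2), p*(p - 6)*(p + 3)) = p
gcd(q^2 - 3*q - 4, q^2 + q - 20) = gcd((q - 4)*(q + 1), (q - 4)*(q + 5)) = q - 4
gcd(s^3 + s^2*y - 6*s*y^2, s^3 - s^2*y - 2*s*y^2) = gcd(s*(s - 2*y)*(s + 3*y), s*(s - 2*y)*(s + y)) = -s^2 + 2*s*y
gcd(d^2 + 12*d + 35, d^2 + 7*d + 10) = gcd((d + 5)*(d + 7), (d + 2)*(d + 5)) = d + 5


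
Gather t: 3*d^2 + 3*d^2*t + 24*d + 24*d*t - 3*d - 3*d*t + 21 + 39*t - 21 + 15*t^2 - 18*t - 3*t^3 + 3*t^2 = 3*d^2 + 21*d - 3*t^3 + 18*t^2 + t*(3*d^2 + 21*d + 21)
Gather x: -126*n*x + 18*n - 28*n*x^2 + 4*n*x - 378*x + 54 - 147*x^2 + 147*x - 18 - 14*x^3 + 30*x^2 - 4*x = 18*n - 14*x^3 + x^2*(-28*n - 117) + x*(-122*n - 235) + 36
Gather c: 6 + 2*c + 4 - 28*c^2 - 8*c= -28*c^2 - 6*c + 10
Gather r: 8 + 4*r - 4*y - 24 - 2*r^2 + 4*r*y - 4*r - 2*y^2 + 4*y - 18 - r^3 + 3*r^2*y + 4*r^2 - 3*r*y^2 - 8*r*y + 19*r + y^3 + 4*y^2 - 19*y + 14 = -r^3 + r^2*(3*y + 2) + r*(-3*y^2 - 4*y + 19) + y^3 + 2*y^2 - 19*y - 20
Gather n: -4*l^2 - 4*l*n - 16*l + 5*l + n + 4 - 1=-4*l^2 - 11*l + n*(1 - 4*l) + 3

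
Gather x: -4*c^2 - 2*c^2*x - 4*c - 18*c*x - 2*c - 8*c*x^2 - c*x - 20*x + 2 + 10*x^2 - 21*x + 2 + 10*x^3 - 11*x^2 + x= -4*c^2 - 6*c + 10*x^3 + x^2*(-8*c - 1) + x*(-2*c^2 - 19*c - 40) + 4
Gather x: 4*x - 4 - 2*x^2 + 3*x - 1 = -2*x^2 + 7*x - 5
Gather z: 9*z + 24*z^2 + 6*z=24*z^2 + 15*z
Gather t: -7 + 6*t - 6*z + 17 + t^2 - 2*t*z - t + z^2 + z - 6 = t^2 + t*(5 - 2*z) + z^2 - 5*z + 4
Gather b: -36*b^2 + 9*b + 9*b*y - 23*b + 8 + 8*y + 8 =-36*b^2 + b*(9*y - 14) + 8*y + 16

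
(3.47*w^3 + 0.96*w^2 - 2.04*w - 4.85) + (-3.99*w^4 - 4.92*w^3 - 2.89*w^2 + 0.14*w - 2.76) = -3.99*w^4 - 1.45*w^3 - 1.93*w^2 - 1.9*w - 7.61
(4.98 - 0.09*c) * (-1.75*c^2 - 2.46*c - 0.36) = 0.1575*c^3 - 8.4936*c^2 - 12.2184*c - 1.7928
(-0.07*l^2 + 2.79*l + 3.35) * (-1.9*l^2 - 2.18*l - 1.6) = 0.133*l^4 - 5.1484*l^3 - 12.3352*l^2 - 11.767*l - 5.36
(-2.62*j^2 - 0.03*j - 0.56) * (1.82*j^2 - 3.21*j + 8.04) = -4.7684*j^4 + 8.3556*j^3 - 21.9877*j^2 + 1.5564*j - 4.5024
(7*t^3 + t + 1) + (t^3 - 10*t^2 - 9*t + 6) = 8*t^3 - 10*t^2 - 8*t + 7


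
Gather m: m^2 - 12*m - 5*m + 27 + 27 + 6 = m^2 - 17*m + 60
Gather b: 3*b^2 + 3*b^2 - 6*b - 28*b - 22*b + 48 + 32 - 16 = 6*b^2 - 56*b + 64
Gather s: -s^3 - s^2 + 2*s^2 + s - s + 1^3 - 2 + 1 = -s^3 + s^2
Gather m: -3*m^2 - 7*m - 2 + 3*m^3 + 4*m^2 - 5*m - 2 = 3*m^3 + m^2 - 12*m - 4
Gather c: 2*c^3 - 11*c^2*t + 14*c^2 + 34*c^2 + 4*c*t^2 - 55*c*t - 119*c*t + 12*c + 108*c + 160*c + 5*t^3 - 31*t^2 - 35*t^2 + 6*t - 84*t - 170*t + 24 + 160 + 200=2*c^3 + c^2*(48 - 11*t) + c*(4*t^2 - 174*t + 280) + 5*t^3 - 66*t^2 - 248*t + 384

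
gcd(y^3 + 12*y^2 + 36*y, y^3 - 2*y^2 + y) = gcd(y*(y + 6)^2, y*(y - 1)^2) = y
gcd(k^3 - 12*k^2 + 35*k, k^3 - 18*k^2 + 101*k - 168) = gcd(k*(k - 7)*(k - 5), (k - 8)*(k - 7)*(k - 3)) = k - 7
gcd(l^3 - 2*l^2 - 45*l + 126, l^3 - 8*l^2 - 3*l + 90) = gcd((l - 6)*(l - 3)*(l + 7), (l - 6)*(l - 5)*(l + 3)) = l - 6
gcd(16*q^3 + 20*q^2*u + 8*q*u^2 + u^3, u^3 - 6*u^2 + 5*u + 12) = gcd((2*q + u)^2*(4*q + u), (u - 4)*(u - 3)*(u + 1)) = 1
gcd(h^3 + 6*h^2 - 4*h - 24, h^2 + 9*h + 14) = h + 2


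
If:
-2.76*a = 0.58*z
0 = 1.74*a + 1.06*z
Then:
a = 0.00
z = 0.00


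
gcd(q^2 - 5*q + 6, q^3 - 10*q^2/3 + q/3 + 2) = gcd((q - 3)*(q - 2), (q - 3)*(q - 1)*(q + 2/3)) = q - 3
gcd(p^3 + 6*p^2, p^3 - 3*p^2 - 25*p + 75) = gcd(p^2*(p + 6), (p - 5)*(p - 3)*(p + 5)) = 1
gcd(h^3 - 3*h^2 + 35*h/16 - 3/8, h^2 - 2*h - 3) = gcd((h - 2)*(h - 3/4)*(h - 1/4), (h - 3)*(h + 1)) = 1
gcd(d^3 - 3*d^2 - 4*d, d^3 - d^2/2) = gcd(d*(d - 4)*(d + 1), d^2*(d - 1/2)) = d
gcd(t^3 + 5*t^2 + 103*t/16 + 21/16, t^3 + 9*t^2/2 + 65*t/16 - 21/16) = t^2 + 19*t/4 + 21/4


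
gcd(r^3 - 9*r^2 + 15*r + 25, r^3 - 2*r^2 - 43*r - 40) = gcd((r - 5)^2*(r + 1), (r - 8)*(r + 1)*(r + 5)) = r + 1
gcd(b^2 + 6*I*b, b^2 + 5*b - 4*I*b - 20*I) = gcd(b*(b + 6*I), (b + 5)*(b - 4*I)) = 1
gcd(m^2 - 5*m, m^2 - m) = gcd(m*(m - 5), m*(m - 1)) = m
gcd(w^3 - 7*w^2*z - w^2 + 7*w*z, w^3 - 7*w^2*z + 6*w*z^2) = w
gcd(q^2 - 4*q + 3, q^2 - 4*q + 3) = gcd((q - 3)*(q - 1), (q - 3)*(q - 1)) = q^2 - 4*q + 3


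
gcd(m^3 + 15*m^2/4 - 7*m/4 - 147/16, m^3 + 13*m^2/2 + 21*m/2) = m + 7/2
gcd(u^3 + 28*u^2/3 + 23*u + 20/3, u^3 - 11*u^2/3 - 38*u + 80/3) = u + 5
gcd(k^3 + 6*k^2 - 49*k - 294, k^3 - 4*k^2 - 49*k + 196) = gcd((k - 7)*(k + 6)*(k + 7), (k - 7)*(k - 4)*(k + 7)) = k^2 - 49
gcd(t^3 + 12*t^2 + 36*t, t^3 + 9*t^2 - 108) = t^2 + 12*t + 36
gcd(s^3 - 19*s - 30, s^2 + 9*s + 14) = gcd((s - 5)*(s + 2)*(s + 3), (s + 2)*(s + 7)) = s + 2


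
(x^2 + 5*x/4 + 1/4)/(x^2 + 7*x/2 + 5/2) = (4*x + 1)/(2*(2*x + 5))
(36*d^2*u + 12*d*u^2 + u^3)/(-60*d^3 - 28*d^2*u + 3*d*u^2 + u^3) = u*(6*d + u)/(-10*d^2 - 3*d*u + u^2)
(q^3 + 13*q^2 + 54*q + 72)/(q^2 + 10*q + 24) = q + 3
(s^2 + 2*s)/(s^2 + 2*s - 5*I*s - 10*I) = s/(s - 5*I)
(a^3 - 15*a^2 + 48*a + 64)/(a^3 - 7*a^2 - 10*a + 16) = (a^2 - 7*a - 8)/(a^2 + a - 2)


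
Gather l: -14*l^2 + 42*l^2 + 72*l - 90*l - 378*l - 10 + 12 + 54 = 28*l^2 - 396*l + 56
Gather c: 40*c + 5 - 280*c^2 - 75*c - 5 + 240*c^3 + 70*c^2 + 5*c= 240*c^3 - 210*c^2 - 30*c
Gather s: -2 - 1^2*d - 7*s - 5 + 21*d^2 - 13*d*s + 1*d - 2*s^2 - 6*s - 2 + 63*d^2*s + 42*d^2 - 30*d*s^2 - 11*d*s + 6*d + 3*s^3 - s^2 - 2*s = 63*d^2 + 6*d + 3*s^3 + s^2*(-30*d - 3) + s*(63*d^2 - 24*d - 15) - 9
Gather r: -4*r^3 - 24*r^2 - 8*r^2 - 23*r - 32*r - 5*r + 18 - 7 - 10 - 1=-4*r^3 - 32*r^2 - 60*r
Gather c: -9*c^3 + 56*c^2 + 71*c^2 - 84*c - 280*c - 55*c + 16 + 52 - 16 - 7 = -9*c^3 + 127*c^2 - 419*c + 45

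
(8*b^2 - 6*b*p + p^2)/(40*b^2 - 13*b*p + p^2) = (8*b^2 - 6*b*p + p^2)/(40*b^2 - 13*b*p + p^2)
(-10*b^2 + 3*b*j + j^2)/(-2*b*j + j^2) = (5*b + j)/j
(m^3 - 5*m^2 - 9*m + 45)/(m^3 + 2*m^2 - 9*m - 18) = (m - 5)/(m + 2)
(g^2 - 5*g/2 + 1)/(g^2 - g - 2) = (g - 1/2)/(g + 1)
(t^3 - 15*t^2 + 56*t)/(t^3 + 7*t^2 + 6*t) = (t^2 - 15*t + 56)/(t^2 + 7*t + 6)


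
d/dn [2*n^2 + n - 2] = 4*n + 1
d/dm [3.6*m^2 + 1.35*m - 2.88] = 7.2*m + 1.35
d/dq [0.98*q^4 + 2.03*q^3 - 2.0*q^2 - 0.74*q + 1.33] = 3.92*q^3 + 6.09*q^2 - 4.0*q - 0.74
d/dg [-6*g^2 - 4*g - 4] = -12*g - 4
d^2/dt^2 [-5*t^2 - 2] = -10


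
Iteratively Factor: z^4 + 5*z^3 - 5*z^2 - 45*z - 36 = (z + 3)*(z^3 + 2*z^2 - 11*z - 12) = (z - 3)*(z + 3)*(z^2 + 5*z + 4) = (z - 3)*(z + 3)*(z + 4)*(z + 1)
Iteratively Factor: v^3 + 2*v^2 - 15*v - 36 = (v - 4)*(v^2 + 6*v + 9) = (v - 4)*(v + 3)*(v + 3)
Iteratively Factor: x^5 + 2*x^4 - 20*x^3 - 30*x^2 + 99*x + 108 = (x - 3)*(x^4 + 5*x^3 - 5*x^2 - 45*x - 36) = (x - 3)^2*(x^3 + 8*x^2 + 19*x + 12) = (x - 3)^2*(x + 4)*(x^2 + 4*x + 3) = (x - 3)^2*(x + 1)*(x + 4)*(x + 3)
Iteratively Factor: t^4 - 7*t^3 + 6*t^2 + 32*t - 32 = (t - 1)*(t^3 - 6*t^2 + 32) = (t - 4)*(t - 1)*(t^2 - 2*t - 8) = (t - 4)*(t - 1)*(t + 2)*(t - 4)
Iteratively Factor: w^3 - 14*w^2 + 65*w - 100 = (w - 4)*(w^2 - 10*w + 25) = (w - 5)*(w - 4)*(w - 5)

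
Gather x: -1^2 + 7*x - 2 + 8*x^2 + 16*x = 8*x^2 + 23*x - 3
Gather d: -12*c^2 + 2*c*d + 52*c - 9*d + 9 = -12*c^2 + 52*c + d*(2*c - 9) + 9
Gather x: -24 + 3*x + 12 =3*x - 12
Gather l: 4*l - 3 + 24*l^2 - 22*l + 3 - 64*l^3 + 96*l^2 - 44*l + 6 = -64*l^3 + 120*l^2 - 62*l + 6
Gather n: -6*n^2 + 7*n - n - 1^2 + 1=-6*n^2 + 6*n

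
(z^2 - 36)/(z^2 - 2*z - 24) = (z + 6)/(z + 4)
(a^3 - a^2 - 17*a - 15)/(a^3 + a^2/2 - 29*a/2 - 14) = 2*(a^2 - 2*a - 15)/(2*a^2 - a - 28)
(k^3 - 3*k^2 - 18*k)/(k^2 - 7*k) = (k^2 - 3*k - 18)/(k - 7)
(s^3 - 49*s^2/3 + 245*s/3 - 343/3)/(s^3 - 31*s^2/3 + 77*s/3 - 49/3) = (s - 7)/(s - 1)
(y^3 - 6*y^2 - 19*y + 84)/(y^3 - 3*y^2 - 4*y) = (-y^3 + 6*y^2 + 19*y - 84)/(y*(-y^2 + 3*y + 4))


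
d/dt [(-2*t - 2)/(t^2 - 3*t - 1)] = 2*(t^2 + 2*t - 2)/(t^4 - 6*t^3 + 7*t^2 + 6*t + 1)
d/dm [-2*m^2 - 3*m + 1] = -4*m - 3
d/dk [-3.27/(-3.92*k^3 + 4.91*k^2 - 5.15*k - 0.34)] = (-38.4552*k^2 + 32.1114*k - 16.8405)/(3.92*k^3 - 4.91*k^2 + 5.15*k + 0.34)^2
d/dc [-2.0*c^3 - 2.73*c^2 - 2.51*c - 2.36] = -6.0*c^2 - 5.46*c - 2.51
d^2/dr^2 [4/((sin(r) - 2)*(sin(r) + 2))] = 8*(-2*sin(r)^4 - 5*sin(r)^2 + 4)/((sin(r) - 2)^3*(sin(r) + 2)^3)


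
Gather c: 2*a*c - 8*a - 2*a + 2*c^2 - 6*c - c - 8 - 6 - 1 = -10*a + 2*c^2 + c*(2*a - 7) - 15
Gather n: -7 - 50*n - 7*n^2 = -7*n^2 - 50*n - 7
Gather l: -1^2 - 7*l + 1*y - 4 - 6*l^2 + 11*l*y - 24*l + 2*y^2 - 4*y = -6*l^2 + l*(11*y - 31) + 2*y^2 - 3*y - 5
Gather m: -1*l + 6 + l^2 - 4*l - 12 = l^2 - 5*l - 6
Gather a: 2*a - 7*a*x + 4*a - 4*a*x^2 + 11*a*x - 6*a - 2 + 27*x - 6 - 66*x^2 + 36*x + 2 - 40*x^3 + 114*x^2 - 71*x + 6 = a*(-4*x^2 + 4*x) - 40*x^3 + 48*x^2 - 8*x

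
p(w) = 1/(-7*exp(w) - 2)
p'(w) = 7*exp(w)/(-7*exp(w) - 2)^2 = 7*exp(w)/(7*exp(w) + 2)^2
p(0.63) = -0.07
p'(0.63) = 0.06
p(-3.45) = -0.45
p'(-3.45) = 0.04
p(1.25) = -0.04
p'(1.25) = 0.03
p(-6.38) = -0.50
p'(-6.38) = 0.00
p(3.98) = -0.00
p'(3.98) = 0.00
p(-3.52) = -0.45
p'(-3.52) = 0.04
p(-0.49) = -0.16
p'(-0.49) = 0.11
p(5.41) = -0.00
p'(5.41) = 0.00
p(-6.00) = -0.50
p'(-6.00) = 0.00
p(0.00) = -0.11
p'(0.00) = 0.09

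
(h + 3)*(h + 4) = h^2 + 7*h + 12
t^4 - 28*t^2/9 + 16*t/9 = t*(t - 4/3)*(t - 2/3)*(t + 2)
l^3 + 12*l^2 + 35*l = l*(l + 5)*(l + 7)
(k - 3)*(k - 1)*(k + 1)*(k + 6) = k^4 + 3*k^3 - 19*k^2 - 3*k + 18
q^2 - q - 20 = (q - 5)*(q + 4)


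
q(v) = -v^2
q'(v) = -2*v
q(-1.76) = -3.10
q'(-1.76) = 3.52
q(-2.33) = -5.43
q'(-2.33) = 4.66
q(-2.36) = -5.57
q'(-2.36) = 4.72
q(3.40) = -11.56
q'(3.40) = -6.80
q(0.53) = -0.28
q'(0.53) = -1.06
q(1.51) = -2.28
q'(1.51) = -3.02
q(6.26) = -39.19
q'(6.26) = -12.52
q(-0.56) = -0.31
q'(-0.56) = 1.12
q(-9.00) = -81.00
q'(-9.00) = 18.00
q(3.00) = -9.00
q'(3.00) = -6.00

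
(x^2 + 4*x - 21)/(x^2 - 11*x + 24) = (x + 7)/(x - 8)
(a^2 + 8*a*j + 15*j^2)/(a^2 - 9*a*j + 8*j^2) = (a^2 + 8*a*j + 15*j^2)/(a^2 - 9*a*j + 8*j^2)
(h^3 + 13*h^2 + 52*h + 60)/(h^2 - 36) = (h^2 + 7*h + 10)/(h - 6)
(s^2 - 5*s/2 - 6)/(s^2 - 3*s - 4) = (s + 3/2)/(s + 1)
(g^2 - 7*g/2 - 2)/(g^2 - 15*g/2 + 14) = (2*g + 1)/(2*g - 7)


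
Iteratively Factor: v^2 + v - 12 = (v - 3)*(v + 4)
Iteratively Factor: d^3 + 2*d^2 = (d + 2)*(d^2) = d*(d + 2)*(d)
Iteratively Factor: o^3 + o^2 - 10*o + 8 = (o + 4)*(o^2 - 3*o + 2) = (o - 1)*(o + 4)*(o - 2)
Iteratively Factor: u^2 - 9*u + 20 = (u - 5)*(u - 4)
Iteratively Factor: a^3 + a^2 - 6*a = (a + 3)*(a^2 - 2*a) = a*(a + 3)*(a - 2)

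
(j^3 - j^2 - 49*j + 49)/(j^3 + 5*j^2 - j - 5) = (j^2 - 49)/(j^2 + 6*j + 5)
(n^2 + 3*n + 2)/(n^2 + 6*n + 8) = (n + 1)/(n + 4)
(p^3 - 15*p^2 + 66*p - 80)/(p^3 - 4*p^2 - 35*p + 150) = (p^2 - 10*p + 16)/(p^2 + p - 30)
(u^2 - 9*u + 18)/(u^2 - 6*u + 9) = (u - 6)/(u - 3)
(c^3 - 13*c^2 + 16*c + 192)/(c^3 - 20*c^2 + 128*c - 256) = (c + 3)/(c - 4)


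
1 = 1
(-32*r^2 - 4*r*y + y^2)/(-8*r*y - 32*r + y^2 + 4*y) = (4*r + y)/(y + 4)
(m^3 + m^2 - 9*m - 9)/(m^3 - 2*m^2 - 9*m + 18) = (m + 1)/(m - 2)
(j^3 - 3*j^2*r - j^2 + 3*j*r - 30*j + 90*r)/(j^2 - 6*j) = j - 3*r + 5 - 15*r/j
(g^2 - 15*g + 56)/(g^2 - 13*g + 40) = (g - 7)/(g - 5)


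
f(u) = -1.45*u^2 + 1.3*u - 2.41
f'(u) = 1.3 - 2.9*u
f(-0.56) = -3.59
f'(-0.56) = 2.92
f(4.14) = -21.88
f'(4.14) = -10.71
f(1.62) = -4.11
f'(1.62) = -3.40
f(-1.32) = -6.65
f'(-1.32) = 5.13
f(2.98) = -11.41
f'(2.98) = -7.34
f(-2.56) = -15.24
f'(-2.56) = 8.72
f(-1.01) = -5.20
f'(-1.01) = 4.23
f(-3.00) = -19.36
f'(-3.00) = 10.00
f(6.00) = -46.81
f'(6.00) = -16.10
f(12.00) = -195.61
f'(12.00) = -33.50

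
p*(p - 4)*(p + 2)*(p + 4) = p^4 + 2*p^3 - 16*p^2 - 32*p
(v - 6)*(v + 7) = v^2 + v - 42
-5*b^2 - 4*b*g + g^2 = (-5*b + g)*(b + g)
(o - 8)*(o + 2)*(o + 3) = o^3 - 3*o^2 - 34*o - 48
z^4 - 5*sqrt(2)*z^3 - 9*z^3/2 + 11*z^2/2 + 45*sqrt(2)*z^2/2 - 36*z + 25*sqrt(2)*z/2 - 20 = (z - 5)*(z + 1/2)*(z - 4*sqrt(2))*(z - sqrt(2))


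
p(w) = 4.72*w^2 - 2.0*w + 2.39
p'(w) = 9.44*w - 2.0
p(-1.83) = 21.86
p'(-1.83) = -19.28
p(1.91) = 15.79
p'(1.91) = 16.03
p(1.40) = 8.84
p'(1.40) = 11.22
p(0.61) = 2.93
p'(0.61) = 3.76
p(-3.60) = 70.76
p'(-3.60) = -35.98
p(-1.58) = 17.33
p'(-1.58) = -16.92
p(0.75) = 3.54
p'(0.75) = 5.08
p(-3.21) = 57.45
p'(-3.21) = -32.30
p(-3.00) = 50.87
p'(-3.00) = -30.32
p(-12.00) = 706.07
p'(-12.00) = -115.28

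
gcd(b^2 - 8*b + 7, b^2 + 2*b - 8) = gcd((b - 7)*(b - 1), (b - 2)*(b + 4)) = 1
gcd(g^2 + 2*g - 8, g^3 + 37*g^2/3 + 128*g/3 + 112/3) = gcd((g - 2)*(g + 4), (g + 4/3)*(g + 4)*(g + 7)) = g + 4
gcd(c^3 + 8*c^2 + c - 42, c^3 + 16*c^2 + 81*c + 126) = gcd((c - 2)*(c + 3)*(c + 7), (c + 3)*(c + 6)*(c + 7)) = c^2 + 10*c + 21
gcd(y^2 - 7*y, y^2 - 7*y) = y^2 - 7*y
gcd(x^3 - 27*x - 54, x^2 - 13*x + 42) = x - 6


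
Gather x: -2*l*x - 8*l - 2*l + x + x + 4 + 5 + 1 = -10*l + x*(2 - 2*l) + 10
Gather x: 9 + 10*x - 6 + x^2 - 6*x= x^2 + 4*x + 3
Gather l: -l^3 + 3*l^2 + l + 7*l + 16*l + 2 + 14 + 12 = -l^3 + 3*l^2 + 24*l + 28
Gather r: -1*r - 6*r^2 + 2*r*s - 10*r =-6*r^2 + r*(2*s - 11)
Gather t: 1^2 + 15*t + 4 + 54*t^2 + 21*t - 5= 54*t^2 + 36*t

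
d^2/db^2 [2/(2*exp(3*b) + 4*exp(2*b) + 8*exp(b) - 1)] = 4*(4*(3*exp(2*b) + 4*exp(b) + 4)^2*exp(b) - (9*exp(2*b) + 8*exp(b) + 4)*(2*exp(3*b) + 4*exp(2*b) + 8*exp(b) - 1))*exp(b)/(2*exp(3*b) + 4*exp(2*b) + 8*exp(b) - 1)^3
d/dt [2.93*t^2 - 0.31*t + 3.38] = 5.86*t - 0.31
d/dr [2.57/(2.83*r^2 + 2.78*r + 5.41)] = (-14.5462*r - 7.1446)/(2.83*r^2 + 2.78*r + 5.41)^2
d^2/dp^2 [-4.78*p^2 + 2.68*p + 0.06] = -9.56000000000000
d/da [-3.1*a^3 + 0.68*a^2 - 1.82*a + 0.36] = -9.3*a^2 + 1.36*a - 1.82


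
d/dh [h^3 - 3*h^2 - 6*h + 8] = 3*h^2 - 6*h - 6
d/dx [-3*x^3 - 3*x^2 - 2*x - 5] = -9*x^2 - 6*x - 2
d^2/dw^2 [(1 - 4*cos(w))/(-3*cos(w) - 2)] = 11*(3*cos(w)^2 - 2*cos(w) - 6)/(3*cos(w) + 2)^3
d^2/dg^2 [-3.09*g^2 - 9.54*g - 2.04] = -6.18000000000000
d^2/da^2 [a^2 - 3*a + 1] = 2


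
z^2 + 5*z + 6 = (z + 2)*(z + 3)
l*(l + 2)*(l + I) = l^3 + 2*l^2 + I*l^2 + 2*I*l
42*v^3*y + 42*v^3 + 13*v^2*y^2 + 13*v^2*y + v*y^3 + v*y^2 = (6*v + y)*(7*v + y)*(v*y + v)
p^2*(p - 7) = p^3 - 7*p^2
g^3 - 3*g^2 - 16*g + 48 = (g - 4)*(g - 3)*(g + 4)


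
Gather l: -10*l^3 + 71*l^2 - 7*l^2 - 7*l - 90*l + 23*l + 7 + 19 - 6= -10*l^3 + 64*l^2 - 74*l + 20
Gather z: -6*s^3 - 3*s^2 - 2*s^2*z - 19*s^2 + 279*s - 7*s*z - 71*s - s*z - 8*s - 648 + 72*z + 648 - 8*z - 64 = -6*s^3 - 22*s^2 + 200*s + z*(-2*s^2 - 8*s + 64) - 64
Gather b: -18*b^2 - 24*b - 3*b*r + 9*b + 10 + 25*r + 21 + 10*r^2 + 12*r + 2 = -18*b^2 + b*(-3*r - 15) + 10*r^2 + 37*r + 33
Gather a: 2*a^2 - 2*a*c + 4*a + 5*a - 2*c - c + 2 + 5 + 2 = 2*a^2 + a*(9 - 2*c) - 3*c + 9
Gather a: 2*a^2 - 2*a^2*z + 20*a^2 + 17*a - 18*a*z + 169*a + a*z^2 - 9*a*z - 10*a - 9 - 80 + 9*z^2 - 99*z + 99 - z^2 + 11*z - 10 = a^2*(22 - 2*z) + a*(z^2 - 27*z + 176) + 8*z^2 - 88*z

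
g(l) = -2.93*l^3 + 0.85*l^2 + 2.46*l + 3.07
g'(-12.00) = -1283.70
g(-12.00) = 5158.99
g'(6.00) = -303.78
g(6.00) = -584.45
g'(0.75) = -1.21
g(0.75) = 4.16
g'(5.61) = -264.64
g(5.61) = -473.69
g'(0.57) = 0.57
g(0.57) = 4.21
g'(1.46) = -13.79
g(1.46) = -0.65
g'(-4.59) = -190.53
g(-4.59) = 293.03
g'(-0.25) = 1.49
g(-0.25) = 2.55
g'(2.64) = -54.31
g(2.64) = -38.42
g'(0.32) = 2.10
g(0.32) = 3.85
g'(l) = -8.79*l^2 + 1.7*l + 2.46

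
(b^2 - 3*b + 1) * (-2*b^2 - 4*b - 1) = -2*b^4 + 2*b^3 + 9*b^2 - b - 1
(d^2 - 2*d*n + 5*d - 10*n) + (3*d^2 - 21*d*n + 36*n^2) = 4*d^2 - 23*d*n + 5*d + 36*n^2 - 10*n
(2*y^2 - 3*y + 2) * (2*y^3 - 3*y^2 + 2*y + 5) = 4*y^5 - 12*y^4 + 17*y^3 - 2*y^2 - 11*y + 10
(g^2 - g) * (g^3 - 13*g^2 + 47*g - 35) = g^5 - 14*g^4 + 60*g^3 - 82*g^2 + 35*g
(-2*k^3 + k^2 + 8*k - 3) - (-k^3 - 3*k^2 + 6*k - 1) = -k^3 + 4*k^2 + 2*k - 2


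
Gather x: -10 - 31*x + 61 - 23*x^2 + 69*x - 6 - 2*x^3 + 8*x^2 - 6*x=-2*x^3 - 15*x^2 + 32*x + 45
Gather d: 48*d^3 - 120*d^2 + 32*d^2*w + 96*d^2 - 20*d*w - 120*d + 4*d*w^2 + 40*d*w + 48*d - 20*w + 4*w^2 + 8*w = 48*d^3 + d^2*(32*w - 24) + d*(4*w^2 + 20*w - 72) + 4*w^2 - 12*w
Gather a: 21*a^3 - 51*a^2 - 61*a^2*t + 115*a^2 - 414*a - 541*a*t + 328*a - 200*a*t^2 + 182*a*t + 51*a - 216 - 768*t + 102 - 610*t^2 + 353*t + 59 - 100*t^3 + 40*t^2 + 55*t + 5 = 21*a^3 + a^2*(64 - 61*t) + a*(-200*t^2 - 359*t - 35) - 100*t^3 - 570*t^2 - 360*t - 50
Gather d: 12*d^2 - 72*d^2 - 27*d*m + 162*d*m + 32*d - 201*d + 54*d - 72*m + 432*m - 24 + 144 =-60*d^2 + d*(135*m - 115) + 360*m + 120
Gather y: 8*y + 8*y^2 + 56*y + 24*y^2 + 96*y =32*y^2 + 160*y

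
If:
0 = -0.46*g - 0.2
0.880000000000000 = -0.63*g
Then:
No Solution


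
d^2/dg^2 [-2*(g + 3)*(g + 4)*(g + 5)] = -12*g - 48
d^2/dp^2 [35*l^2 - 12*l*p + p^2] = 2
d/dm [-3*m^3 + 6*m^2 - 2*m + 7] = -9*m^2 + 12*m - 2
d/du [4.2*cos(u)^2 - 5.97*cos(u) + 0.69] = (5.97 - 8.4*cos(u))*sin(u)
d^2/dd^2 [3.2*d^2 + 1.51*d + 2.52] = 6.40000000000000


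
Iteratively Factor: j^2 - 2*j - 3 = (j + 1)*(j - 3)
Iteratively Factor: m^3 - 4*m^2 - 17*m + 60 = (m - 3)*(m^2 - m - 20) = (m - 5)*(m - 3)*(m + 4)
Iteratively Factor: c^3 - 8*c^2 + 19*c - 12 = (c - 3)*(c^2 - 5*c + 4) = (c - 3)*(c - 1)*(c - 4)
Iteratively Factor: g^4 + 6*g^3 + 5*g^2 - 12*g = (g)*(g^3 + 6*g^2 + 5*g - 12) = g*(g - 1)*(g^2 + 7*g + 12) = g*(g - 1)*(g + 4)*(g + 3)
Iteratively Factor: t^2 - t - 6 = (t + 2)*(t - 3)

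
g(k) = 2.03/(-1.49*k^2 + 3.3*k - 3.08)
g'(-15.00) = -0.00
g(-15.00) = -0.01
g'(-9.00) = -0.00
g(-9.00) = -0.01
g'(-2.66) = -0.05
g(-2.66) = -0.09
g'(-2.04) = -0.07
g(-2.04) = -0.13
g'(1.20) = 0.35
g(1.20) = -1.60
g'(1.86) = 1.04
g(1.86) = -0.97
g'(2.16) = 0.76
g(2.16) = -0.70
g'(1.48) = 1.06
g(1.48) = -1.39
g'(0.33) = -1.01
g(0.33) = -0.94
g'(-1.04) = -0.20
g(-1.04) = -0.25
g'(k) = 2.03*(2.98*k - 3.3)/(-1.49*k^2 + 3.3*k - 3.08)^2 = (6.0494*k - 6.699)/(1.49*k^2 - 3.3*k + 3.08)^2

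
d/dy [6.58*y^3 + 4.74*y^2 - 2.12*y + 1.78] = 19.74*y^2 + 9.48*y - 2.12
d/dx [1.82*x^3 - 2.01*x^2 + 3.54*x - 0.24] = 5.46*x^2 - 4.02*x + 3.54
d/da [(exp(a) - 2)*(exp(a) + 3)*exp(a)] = (3*exp(2*a) + 2*exp(a) - 6)*exp(a)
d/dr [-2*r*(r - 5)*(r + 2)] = -6*r^2 + 12*r + 20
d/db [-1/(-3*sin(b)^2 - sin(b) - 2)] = -(6*sin(b) + 1)*cos(b)/(3*sin(b)^2 + sin(b) + 2)^2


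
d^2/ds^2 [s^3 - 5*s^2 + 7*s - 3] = 6*s - 10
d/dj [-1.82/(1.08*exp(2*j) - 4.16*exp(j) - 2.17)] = (3.9312*exp(j) - 7.5712)*exp(j)/(-1.08*exp(2*j) + 4.16*exp(j) + 2.17)^2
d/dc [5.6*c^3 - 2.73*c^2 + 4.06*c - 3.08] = 16.8*c^2 - 5.46*c + 4.06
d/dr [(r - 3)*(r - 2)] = 2*r - 5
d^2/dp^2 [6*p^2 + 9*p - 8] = 12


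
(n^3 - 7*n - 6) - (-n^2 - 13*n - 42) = n^3 + n^2 + 6*n + 36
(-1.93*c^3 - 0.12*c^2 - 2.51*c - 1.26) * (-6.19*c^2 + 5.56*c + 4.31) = 11.9467*c^5 - 9.988*c^4 + 6.5514*c^3 - 6.6734*c^2 - 17.8237*c - 5.4306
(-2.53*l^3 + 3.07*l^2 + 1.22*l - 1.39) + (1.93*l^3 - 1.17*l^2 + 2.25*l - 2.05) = -0.6*l^3 + 1.9*l^2 + 3.47*l - 3.44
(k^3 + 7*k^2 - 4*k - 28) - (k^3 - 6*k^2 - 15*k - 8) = 13*k^2 + 11*k - 20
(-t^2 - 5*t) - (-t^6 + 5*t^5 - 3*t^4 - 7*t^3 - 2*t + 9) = t^6 - 5*t^5 + 3*t^4 + 7*t^3 - t^2 - 3*t - 9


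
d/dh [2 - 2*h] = -2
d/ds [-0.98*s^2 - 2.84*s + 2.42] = -1.96*s - 2.84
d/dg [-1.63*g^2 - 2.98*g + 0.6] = -3.26*g - 2.98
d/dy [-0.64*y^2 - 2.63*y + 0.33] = -1.28*y - 2.63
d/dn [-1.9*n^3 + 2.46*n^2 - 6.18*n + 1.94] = -5.7*n^2 + 4.92*n - 6.18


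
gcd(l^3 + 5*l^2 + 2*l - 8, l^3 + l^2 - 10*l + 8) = l^2 + 3*l - 4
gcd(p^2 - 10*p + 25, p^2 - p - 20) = p - 5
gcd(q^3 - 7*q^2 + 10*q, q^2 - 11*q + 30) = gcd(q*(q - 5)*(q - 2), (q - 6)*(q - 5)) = q - 5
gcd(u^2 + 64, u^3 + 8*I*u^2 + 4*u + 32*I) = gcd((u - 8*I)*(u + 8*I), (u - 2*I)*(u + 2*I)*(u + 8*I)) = u + 8*I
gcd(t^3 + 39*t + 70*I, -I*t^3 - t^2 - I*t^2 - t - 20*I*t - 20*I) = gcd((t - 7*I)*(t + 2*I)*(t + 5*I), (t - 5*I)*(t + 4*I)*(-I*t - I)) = 1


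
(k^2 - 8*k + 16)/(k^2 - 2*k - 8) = (k - 4)/(k + 2)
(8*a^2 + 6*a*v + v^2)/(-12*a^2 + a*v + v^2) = (2*a + v)/(-3*a + v)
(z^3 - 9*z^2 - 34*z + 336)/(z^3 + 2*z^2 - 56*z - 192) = (z - 7)/(z + 4)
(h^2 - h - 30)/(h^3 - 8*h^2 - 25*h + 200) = (h - 6)/(h^2 - 13*h + 40)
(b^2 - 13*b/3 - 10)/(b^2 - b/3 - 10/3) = (b - 6)/(b - 2)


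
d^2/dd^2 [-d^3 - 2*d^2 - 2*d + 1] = -6*d - 4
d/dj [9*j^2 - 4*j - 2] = 18*j - 4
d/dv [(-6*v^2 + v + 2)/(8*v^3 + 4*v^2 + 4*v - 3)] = (48*v^4 - 16*v^3 - 76*v^2 + 20*v - 11)/(64*v^6 + 64*v^5 + 80*v^4 - 16*v^3 - 8*v^2 - 24*v + 9)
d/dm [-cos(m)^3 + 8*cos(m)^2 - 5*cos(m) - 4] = (3*cos(m)^2 - 16*cos(m) + 5)*sin(m)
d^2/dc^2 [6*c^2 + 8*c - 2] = 12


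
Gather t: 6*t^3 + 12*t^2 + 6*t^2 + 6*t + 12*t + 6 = 6*t^3 + 18*t^2 + 18*t + 6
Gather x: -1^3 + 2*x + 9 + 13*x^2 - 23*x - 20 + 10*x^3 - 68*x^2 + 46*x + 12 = 10*x^3 - 55*x^2 + 25*x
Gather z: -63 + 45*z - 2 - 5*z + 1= 40*z - 64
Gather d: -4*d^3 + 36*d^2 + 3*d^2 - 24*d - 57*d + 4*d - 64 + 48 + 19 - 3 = -4*d^3 + 39*d^2 - 77*d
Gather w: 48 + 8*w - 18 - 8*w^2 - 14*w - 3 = -8*w^2 - 6*w + 27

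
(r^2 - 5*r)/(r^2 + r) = (r - 5)/(r + 1)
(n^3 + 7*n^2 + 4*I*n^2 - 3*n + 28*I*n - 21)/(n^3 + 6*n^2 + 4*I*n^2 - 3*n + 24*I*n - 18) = (n + 7)/(n + 6)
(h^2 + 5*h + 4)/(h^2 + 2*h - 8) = (h + 1)/(h - 2)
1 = 1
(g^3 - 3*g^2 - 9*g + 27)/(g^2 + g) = (g^3 - 3*g^2 - 9*g + 27)/(g*(g + 1))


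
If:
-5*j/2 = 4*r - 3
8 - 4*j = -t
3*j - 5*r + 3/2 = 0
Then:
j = 18/49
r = 51/98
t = -320/49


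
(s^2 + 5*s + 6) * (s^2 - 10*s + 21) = s^4 - 5*s^3 - 23*s^2 + 45*s + 126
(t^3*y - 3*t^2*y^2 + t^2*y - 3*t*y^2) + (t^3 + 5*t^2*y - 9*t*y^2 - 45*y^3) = t^3*y + t^3 - 3*t^2*y^2 + 6*t^2*y - 12*t*y^2 - 45*y^3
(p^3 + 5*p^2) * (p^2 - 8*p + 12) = p^5 - 3*p^4 - 28*p^3 + 60*p^2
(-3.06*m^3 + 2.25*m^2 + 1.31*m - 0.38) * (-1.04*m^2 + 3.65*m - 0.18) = 3.1824*m^5 - 13.509*m^4 + 7.4009*m^3 + 4.7717*m^2 - 1.6228*m + 0.0684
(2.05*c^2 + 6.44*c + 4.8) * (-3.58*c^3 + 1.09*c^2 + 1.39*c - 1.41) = -7.339*c^5 - 20.8207*c^4 - 7.3149*c^3 + 11.2931*c^2 - 2.4084*c - 6.768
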